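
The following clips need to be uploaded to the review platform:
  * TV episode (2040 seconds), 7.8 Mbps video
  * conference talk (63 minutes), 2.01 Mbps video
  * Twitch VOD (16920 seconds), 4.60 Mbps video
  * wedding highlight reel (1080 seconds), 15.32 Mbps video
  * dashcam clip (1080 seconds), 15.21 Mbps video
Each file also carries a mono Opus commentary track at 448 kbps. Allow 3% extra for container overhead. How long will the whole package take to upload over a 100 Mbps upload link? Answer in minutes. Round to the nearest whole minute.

Audio: 448 kbps = 0.448 Mbps.
TV episode: 8.248 Mbps × 2040 s × 1.03 = 17330.7 Mb
conference talk: 2.458 Mbps × 3780 s × 1.03 = 9570.0 Mb
Twitch VOD: 5.048 Mbps × 16920 s × 1.03 = 87974.5 Mb
wedding highlight reel: 15.768 Mbps × 1080 s × 1.03 = 17540.3 Mb
dashcam clip: 15.658 Mbps × 1080 s × 1.03 = 17418.0 Mb
Total: 149833.5 Mb = 18729.2 MB.
At 100 Mbps: 149833.5 / 100 = 1498 s ≈ 25 minutes.

25 minutes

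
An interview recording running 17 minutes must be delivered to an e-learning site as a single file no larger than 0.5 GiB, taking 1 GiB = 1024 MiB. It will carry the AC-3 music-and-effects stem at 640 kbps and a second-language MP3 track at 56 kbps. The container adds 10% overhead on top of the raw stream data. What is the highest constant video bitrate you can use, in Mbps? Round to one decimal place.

3.1 Mbps

Budget: 0.5 GiB = 4295.0 Mb.
Stream payload after overhead: 4295.0 / 1.10 = 3904.5 Mb.
17 min = 1020 s
Total bitrate budget: 3904.5 Mb / 1020 s = 3.828 Mbps.
Audio total: 640 + 56 = 696 kbps = 0.696 Mbps.
Video: 3.828 − 0.696 = 3.132 Mbps.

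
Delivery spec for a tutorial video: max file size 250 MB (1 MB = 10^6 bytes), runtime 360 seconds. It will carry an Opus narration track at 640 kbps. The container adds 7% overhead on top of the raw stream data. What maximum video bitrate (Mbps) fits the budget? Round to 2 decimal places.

4.55 Mbps

Budget: 250 MB = 2000.0 Mb.
Stream payload after overhead: 2000.0 / 1.07 = 1869.2 Mb.
Total bitrate budget: 1869.2 Mb / 360 s = 5.192 Mbps.
Audio: 640 kbps = 0.640 Mbps.
Video: 5.192 − 0.640 = 4.552 Mbps.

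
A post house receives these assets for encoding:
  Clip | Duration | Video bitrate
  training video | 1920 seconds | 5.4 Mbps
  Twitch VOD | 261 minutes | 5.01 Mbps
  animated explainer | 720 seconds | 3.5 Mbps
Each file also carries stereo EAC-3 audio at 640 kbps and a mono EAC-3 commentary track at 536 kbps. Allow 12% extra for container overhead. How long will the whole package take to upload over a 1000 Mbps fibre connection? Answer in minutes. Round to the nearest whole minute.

Audio total: 640 + 536 = 1176 kbps = 1.176 Mbps.
training video: 6.576 Mbps × 1920 s × 1.12 = 14141.0 Mb
Twitch VOD: 6.186 Mbps × 15660 s × 1.12 = 108497.5 Mb
animated explainer: 4.676 Mbps × 720 s × 1.12 = 3770.7 Mb
Total: 126409.2 Mb = 15801.2 MB.
At 1000 Mbps: 126409.2 / 1000 = 126 s ≈ 2.11 minutes.

2 minutes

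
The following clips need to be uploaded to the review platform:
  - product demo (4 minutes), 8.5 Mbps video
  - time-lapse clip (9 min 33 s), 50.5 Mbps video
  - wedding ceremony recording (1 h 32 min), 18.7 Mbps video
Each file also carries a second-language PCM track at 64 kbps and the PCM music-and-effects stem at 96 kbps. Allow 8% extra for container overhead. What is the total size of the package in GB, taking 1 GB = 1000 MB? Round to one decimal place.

Audio total: 64 + 96 = 160 kbps = 0.160 Mbps.
product demo: 8.660 Mbps × 240 s × 1.08 = 2244.7 Mb
time-lapse clip: 50.660 Mbps × 573 s × 1.08 = 31350.4 Mb
wedding ceremony recording: 18.860 Mbps × 5520 s × 1.08 = 112435.8 Mb
Total: 146030.9 Mb = 18253.9 MB.
= 18.25 GB.

18.3 GB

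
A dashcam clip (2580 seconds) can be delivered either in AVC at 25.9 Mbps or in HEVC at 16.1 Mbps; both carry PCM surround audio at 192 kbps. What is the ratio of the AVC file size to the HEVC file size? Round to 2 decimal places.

Audio: 192 kbps = 0.192 Mbps.
AVC: 26.092 Mbps × 2580 s = 67317.4 Mb = 7.837 GiB.
HEVC: 16.292 Mbps × 2580 s = 42033.4 Mb = 4.893 GiB.
Ratio: 7.837 / 4.893 = 1.602.

1.60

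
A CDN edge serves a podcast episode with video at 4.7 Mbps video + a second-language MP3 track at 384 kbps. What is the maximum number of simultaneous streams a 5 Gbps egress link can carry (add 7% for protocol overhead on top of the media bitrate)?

Audio: 384 kbps = 0.384 Mbps.
Per-viewer media rate: 5.084 Mbps.
On the wire with 7% overhead: 5.440 Mbps.
5 Gbps = 5,000 Mbps; 5,000 / 5.440 = 919.14 → 919 viewers.

919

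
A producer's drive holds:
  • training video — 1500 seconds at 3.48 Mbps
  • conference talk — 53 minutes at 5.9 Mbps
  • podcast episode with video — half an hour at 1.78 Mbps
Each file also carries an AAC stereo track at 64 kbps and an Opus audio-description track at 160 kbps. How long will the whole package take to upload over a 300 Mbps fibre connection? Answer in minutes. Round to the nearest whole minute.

2 minutes

Audio total: 64 + 160 = 224 kbps = 0.224 Mbps.
training video: 3.704 Mbps × 1500 s = 5556.0 Mb
conference talk: 6.124 Mbps × 3180 s = 19474.3 Mb
podcast episode with video: 2.004 Mbps × 1800 s = 3607.2 Mb
Total: 28637.5 Mb = 3579.7 MB.
At 300 Mbps: 28637.5 / 300 = 95 s ≈ 1.59 minutes.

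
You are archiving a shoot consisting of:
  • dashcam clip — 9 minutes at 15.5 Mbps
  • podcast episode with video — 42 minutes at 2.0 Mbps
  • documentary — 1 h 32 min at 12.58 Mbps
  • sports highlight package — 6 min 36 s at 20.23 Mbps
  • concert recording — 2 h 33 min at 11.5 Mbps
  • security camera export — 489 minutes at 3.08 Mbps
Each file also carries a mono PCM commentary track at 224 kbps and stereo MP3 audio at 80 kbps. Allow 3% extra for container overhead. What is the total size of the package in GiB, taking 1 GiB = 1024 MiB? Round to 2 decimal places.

36.12 GiB

Audio total: 224 + 80 = 304 kbps = 0.304 Mbps.
dashcam clip: 15.804 Mbps × 540 s × 1.03 = 8790.2 Mb
podcast episode with video: 2.304 Mbps × 2520 s × 1.03 = 5980.3 Mb
documentary: 12.884 Mbps × 5520 s × 1.03 = 73253.3 Mb
sports highlight package: 20.534 Mbps × 396 s × 1.03 = 8375.4 Mb
concert recording: 11.804 Mbps × 9180 s × 1.03 = 111611.5 Mb
security camera export: 3.384 Mbps × 29340 s × 1.03 = 102265.2 Mb
Total: 310275.8 Mb = 38784.5 MB.
= 36.12 GiB.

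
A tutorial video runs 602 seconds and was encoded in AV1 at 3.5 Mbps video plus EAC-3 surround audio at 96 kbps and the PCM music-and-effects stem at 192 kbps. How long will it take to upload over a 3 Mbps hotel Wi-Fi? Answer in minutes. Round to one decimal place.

12.7 minutes

Audio total: 96 + 192 = 288 kbps = 0.288 Mbps.
Total bitrate: 3.788 Mbps.
File: 3.788 Mbps × 602 s = 2280.4 Mb.
At 3 Mbps: 2280.4 / 3 = 760.1 s ≈ 12.7 minutes.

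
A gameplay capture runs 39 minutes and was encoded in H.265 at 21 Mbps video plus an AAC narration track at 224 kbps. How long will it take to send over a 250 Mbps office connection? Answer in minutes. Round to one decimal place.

3.3 minutes

39 min = 2340 s
Audio: 224 kbps = 0.224 Mbps.
Total bitrate: 21.224 Mbps.
File: 21.224 Mbps × 2340 s = 49664.2 Mb.
At 250 Mbps: 49664.2 / 250 = 198.7 s ≈ 3.31 minutes.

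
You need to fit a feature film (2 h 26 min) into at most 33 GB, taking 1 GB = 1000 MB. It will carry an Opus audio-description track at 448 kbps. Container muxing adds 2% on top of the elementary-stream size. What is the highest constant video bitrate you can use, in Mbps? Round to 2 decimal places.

Budget: 33 GB = 264000.0 Mb.
Stream payload after overhead: 264000.0 / 1.02 = 258823.5 Mb.
2 h 26 min = 146 min = 8760 s
Total bitrate budget: 258823.5 Mb / 8760 s = 29.546 Mbps.
Audio: 448 kbps = 0.448 Mbps.
Video: 29.546 − 0.448 = 29.098 Mbps.

29.10 Mbps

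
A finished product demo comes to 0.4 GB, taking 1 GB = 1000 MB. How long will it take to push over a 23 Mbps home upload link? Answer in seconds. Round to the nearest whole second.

File: 0.4 GB = 3200.0 Mb.
At 23 Mbps: 3200.0 / 23 = 139.1 s ≈ 139 seconds.

139 seconds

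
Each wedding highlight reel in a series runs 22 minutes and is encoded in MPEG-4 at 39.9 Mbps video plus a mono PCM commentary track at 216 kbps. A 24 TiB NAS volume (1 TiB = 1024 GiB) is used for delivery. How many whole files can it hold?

22 min = 1320 s
Audio: 216 kbps = 0.216 Mbps.
Total bitrate: 40.116 Mbps.
Per item: 40.116 Mbps × 1320 s = 52,953 Mb = 6,619 MB.
Capacity: 24 TiB = 211,106,233 Mb; 3986.66 items → 3986 complete.

3986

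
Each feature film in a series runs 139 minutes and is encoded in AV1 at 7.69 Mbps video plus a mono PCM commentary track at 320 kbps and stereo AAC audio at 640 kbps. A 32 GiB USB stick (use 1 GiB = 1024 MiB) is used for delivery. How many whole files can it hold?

139 min = 8340 s
Audio total: 320 + 640 = 960 kbps = 0.960 Mbps.
Total bitrate: 8.650 Mbps.
Per item: 8.650 Mbps × 8340 s = 72,141 Mb = 9,018 MB.
Capacity: 32 GiB = 274,878 Mb; 3.81 items → 3 complete.

3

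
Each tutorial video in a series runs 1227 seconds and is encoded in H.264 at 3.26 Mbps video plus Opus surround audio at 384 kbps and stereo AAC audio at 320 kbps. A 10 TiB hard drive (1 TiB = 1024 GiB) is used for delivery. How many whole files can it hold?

18084

Audio total: 384 + 320 = 704 kbps = 0.704 Mbps.
Total bitrate: 3.964 Mbps.
Per item: 3.964 Mbps × 1227 s = 4,864 Mb = 608.0 MB.
Capacity: 10 TiB = 87,960,930 Mb; 18084.71 items → 18084 complete.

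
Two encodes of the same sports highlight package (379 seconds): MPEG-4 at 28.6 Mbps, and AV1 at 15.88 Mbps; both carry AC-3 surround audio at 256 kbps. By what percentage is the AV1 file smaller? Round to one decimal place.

Audio: 256 kbps = 0.256 Mbps.
MPEG-4: 28.856 Mbps × 379 s = 10936.4 Mb = 1.367 GB.
AV1: 16.136 Mbps × 379 s = 6115.5 Mb = 0.764 GB.
Reduction: (1 − 0.764/1.367) × 100 = 44.08%.

44.1%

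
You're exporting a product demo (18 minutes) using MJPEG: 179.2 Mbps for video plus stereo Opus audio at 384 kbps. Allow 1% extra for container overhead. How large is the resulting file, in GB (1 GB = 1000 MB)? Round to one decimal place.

24.5 GB

18 min = 1080 s
Audio: 384 kbps = 0.384 Mbps.
Total bitrate: 179.2 + 0.384 = 179.584 Mbps.
Stream data: 179.584 Mbps × 1080 s = 193950.7 Mb.
With 1% container overhead: ×1.01.
195,890 Mb ÷ 8 = 24,486 MB → 24.49 GB.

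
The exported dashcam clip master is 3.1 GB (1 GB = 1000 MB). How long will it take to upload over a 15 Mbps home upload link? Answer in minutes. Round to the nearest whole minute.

28 minutes

File: 3.1 GB = 24800.0 Mb.
At 15 Mbps: 24800.0 / 15 = 1653.3 s ≈ 27.6 minutes.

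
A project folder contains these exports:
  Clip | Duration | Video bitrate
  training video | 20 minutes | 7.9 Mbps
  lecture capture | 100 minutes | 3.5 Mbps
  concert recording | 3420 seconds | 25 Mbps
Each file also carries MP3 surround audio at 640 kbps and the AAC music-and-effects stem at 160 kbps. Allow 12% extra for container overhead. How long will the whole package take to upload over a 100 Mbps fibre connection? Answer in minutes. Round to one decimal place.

23.2 minutes

Audio total: 640 + 160 = 800 kbps = 0.800 Mbps.
training video: 8.700 Mbps × 1200 s × 1.12 = 11692.8 Mb
lecture capture: 4.300 Mbps × 6000 s × 1.12 = 28896.0 Mb
concert recording: 25.800 Mbps × 3420 s × 1.12 = 98824.3 Mb
Total: 139413.1 Mb = 17426.6 MB.
At 100 Mbps: 139413.1 / 100 = 1394 s ≈ 23.2 minutes.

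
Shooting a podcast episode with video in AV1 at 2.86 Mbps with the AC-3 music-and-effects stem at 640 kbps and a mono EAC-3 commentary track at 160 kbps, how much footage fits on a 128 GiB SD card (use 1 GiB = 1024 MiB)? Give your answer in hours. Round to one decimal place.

83.4 hours

Audio total: 640 + 160 = 800 kbps = 0.800 Mbps.
Total bitrate: 2.86 + 0.800 = 3.660 Mbps.
Capacity: 128 GiB = 1,099,512 Mb.
Recording time: 1,099,512 / 3.660 = 300,413 s ≈ 83.4 hours.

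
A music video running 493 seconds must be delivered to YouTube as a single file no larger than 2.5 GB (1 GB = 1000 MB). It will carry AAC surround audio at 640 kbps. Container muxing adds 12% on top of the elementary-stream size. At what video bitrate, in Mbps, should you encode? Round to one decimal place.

Budget: 2.5 GB = 20000.0 Mb.
Stream payload after overhead: 20000.0 / 1.12 = 17857.1 Mb.
Total bitrate budget: 17857.1 Mb / 493 s = 36.221 Mbps.
Audio: 640 kbps = 0.640 Mbps.
Video: 36.221 − 0.640 = 35.581 Mbps.

35.6 Mbps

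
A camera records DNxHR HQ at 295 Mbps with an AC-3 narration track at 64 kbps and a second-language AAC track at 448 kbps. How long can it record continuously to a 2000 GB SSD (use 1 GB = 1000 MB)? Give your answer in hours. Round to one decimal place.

Audio total: 64 + 448 = 512 kbps = 0.512 Mbps.
Total bitrate: 295 + 0.512 = 295.512 Mbps.
Capacity: 2000 GB = 16,000,000 Mb.
Recording time: 16,000,000 / 295.512 = 54,143 s ≈ 15.0 hours.

15.0 hours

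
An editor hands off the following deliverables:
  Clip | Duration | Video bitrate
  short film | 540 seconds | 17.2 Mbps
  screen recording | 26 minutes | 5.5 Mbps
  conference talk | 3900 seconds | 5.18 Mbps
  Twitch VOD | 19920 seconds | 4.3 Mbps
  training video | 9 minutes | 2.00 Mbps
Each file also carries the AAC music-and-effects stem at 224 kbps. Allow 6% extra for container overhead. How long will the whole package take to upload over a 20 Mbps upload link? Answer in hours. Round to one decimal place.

1.9 hours

Audio: 224 kbps = 0.224 Mbps.
short film: 17.424 Mbps × 540 s × 1.06 = 9973.5 Mb
screen recording: 5.724 Mbps × 1560 s × 1.06 = 9465.2 Mb
conference talk: 5.404 Mbps × 3900 s × 1.06 = 22340.1 Mb
Twitch VOD: 4.524 Mbps × 19920 s × 1.06 = 95525.2 Mb
training video: 2.224 Mbps × 540 s × 1.06 = 1273.0 Mb
Total: 138577.0 Mb = 17322.1 MB.
At 20 Mbps: 138577.0 / 20 = 6929 s ≈ 1.92 hours.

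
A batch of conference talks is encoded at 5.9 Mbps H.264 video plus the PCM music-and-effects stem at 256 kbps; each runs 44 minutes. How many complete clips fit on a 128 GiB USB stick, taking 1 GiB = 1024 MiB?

44 min = 2640 s
Audio: 256 kbps = 0.256 Mbps.
Total bitrate: 6.156 Mbps.
Per item: 6.156 Mbps × 2640 s = 16,252 Mb = 2,031 MB.
Capacity: 128 GiB = 1,099,512 Mb; 67.65 items → 67 complete.

67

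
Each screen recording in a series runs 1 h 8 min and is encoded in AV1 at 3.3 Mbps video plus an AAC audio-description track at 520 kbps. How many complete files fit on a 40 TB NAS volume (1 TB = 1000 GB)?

1 h 8 min = 68 min = 4080 s
Audio: 520 kbps = 0.520 Mbps.
Total bitrate: 3.820 Mbps.
Per item: 3.820 Mbps × 4080 s = 15,586 Mb = 1,948 MB.
Capacity: 40 TB = 320,000,000 Mb; 20531.77 items → 20531 complete.

20531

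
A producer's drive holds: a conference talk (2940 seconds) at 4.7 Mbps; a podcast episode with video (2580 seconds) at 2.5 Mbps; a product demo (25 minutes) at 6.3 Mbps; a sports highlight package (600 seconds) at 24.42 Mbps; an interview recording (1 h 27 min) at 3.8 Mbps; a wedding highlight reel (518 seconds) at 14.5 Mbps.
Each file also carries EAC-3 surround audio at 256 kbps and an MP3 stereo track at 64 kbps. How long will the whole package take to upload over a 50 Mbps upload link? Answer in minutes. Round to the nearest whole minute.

Audio total: 256 + 64 = 320 kbps = 0.320 Mbps.
conference talk: 5.020 Mbps × 2940 s = 14758.8 Mb
podcast episode with video: 2.820 Mbps × 2580 s = 7275.6 Mb
product demo: 6.620 Mbps × 1500 s = 9930.0 Mb
sports highlight package: 24.740 Mbps × 600 s = 14844.0 Mb
interview recording: 4.120 Mbps × 5220 s = 21506.4 Mb
wedding highlight reel: 14.820 Mbps × 518 s = 7676.8 Mb
Total: 75991.6 Mb = 9498.9 MB.
At 50 Mbps: 75991.6 / 50 = 1520 s ≈ 25.3 minutes.

25 minutes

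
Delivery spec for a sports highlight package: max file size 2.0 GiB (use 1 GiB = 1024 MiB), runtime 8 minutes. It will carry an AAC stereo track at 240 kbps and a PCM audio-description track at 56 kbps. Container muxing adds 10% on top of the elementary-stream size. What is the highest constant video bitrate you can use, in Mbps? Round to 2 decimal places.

32.24 Mbps

Budget: 2.0 GiB = 17179.9 Mb.
Stream payload after overhead: 17179.9 / 1.10 = 15618.1 Mb.
8 min = 480 s
Total bitrate budget: 15618.1 Mb / 480 s = 32.538 Mbps.
Audio total: 240 + 56 = 296 kbps = 0.296 Mbps.
Video: 32.538 − 0.296 = 32.242 Mbps.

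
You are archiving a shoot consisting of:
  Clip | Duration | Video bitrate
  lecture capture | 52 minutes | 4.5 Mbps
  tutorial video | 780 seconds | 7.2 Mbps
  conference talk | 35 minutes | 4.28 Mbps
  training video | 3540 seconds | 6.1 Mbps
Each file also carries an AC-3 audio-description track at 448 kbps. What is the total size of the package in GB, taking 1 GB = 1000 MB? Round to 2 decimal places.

Audio: 448 kbps = 0.448 Mbps.
lecture capture: 4.948 Mbps × 3120 s = 15437.8 Mb
tutorial video: 7.648 Mbps × 780 s = 5965.4 Mb
conference talk: 4.728 Mbps × 2100 s = 9928.8 Mb
training video: 6.548 Mbps × 3540 s = 23179.9 Mb
Total: 54511.9 Mb = 6814.0 MB.
= 6.814 GB.

6.81 GB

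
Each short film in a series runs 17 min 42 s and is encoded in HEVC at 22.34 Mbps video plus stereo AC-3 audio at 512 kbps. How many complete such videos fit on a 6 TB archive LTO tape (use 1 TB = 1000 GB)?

17 min 42 s = 1062 s
Audio: 512 kbps = 0.512 Mbps.
Total bitrate: 22.852 Mbps.
Per item: 22.852 Mbps × 1062 s = 24,269 Mb = 3,034 MB.
Capacity: 6 TB = 48,000,000 Mb; 1977.85 items → 1977 complete.

1977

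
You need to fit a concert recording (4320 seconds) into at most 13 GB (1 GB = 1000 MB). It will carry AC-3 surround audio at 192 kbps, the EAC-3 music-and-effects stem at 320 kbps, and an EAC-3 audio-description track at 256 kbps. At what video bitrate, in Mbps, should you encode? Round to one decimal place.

23.3 Mbps

Budget: 13 GB = 104000.0 Mb.
Total bitrate budget: 104000.0 Mb / 4320 s = 24.074 Mbps.
Audio total: 192 + 320 + 256 = 768 kbps = 0.768 Mbps.
Video: 24.074 − 0.768 = 23.306 Mbps.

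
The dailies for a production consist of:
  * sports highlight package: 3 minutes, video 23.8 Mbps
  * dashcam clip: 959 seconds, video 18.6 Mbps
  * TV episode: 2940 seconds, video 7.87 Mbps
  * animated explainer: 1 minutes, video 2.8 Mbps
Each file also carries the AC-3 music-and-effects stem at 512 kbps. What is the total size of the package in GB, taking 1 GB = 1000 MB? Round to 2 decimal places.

Audio: 512 kbps = 0.512 Mbps.
sports highlight package: 24.312 Mbps × 180 s = 4376.2 Mb
dashcam clip: 19.112 Mbps × 959 s = 18328.4 Mb
TV episode: 8.382 Mbps × 2940 s = 24643.1 Mb
animated explainer: 3.312 Mbps × 60 s = 198.7 Mb
Total: 47546.4 Mb = 5943.3 MB.
= 5.943 GB.

5.94 GB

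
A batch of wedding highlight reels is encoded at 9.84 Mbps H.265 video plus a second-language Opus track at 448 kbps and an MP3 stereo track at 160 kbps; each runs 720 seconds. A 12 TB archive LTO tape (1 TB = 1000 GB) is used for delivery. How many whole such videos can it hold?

Audio total: 448 + 160 = 608 kbps = 0.608 Mbps.
Total bitrate: 10.448 Mbps.
Per item: 10.448 Mbps × 720 s = 7,523 Mb = 940.3 MB.
Capacity: 12 TB = 96,000,000 Mb; 12761.61 items → 12761 complete.

12761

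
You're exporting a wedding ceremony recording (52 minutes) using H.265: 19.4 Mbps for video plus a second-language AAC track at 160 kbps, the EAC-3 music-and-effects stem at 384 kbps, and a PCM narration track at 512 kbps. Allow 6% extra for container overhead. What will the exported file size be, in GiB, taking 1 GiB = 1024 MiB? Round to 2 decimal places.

7.88 GiB

52 min = 3120 s
Audio total: 160 + 384 + 512 = 1056 kbps = 1.056 Mbps.
Total bitrate: 19.4 + 1.056 = 20.456 Mbps.
Stream data: 20.456 Mbps × 3120 s = 63822.7 Mb.
With 6% container overhead: ×1.06.
67,652 Mb = 8,456,510,400 bytes ÷ 1,073,741,824 = 7.876 GiB.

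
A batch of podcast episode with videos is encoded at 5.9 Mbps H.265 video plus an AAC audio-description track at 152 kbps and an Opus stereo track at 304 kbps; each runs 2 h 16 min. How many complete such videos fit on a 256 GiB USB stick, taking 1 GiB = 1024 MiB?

2 h 16 min = 136 min = 8160 s
Audio total: 152 + 304 = 456 kbps = 0.456 Mbps.
Total bitrate: 6.356 Mbps.
Per item: 6.356 Mbps × 8160 s = 51,865 Mb = 6,483 MB.
Capacity: 256 GiB = 2,199,023 Mb; 42.40 items → 42 complete.

42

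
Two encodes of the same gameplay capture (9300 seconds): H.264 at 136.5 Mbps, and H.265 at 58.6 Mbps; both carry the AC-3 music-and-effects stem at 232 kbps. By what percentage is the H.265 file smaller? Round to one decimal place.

Audio: 232 kbps = 0.232 Mbps.
H.264: 136.732 Mbps × 9300 s = 1271607.6 Mb = 158.951 GB.
H.265: 58.832 Mbps × 9300 s = 547137.6 Mb = 68.392 GB.
Reduction: (1 − 68.392/158.951) × 100 = 56.97%.

57.0%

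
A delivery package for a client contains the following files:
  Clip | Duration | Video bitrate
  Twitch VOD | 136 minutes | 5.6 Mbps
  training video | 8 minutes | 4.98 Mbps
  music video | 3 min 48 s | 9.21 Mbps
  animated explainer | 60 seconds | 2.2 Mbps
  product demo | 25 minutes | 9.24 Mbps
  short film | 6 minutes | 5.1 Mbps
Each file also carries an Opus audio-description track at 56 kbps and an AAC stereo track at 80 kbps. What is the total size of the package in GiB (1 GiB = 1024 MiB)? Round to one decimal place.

7.9 GiB

Audio total: 56 + 80 = 136 kbps = 0.136 Mbps.
Twitch VOD: 5.736 Mbps × 8160 s = 46805.8 Mb
training video: 5.116 Mbps × 480 s = 2455.7 Mb
music video: 9.346 Mbps × 228 s = 2130.9 Mb
animated explainer: 2.336 Mbps × 60 s = 140.2 Mb
product demo: 9.376 Mbps × 1500 s = 14064.0 Mb
short film: 5.236 Mbps × 360 s = 1885.0 Mb
Total: 67481.4 Mb = 8435.2 MB.
= 7.856 GiB.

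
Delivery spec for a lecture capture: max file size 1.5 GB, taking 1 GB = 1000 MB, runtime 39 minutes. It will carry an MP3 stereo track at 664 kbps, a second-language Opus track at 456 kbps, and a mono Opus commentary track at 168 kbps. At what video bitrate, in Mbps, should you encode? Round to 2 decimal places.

Budget: 1.5 GB = 12000.0 Mb.
39 min = 2340 s
Total bitrate budget: 12000.0 Mb / 2340 s = 5.128 Mbps.
Audio total: 664 + 456 + 168 = 1288 kbps = 1.288 Mbps.
Video: 5.128 − 1.288 = 3.840 Mbps.

3.84 Mbps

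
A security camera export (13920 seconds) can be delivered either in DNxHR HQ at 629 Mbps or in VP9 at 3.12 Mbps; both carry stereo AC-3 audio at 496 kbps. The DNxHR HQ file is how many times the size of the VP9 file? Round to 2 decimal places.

174.09

Audio: 496 kbps = 0.496 Mbps.
DNxHR HQ: 629.496 Mbps × 13920 s = 8762584.3 Mb = 1095.323 GB.
VP9: 3.616 Mbps × 13920 s = 50334.7 Mb = 6.292 GB.
Ratio: 1095.323 / 6.292 = 174.086.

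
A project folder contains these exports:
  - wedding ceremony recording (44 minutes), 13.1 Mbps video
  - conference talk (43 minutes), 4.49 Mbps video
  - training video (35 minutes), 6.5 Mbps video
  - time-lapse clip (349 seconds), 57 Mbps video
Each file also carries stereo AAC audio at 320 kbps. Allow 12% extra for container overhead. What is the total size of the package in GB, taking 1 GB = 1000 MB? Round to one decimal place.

Audio: 320 kbps = 0.320 Mbps.
wedding ceremony recording: 13.420 Mbps × 2640 s × 1.12 = 39680.3 Mb
conference talk: 4.810 Mbps × 2580 s × 1.12 = 13899.0 Mb
training video: 6.820 Mbps × 2100 s × 1.12 = 16040.6 Mb
time-lapse clip: 57.320 Mbps × 349 s × 1.12 = 22405.2 Mb
Total: 92025.1 Mb = 11503.1 MB.
= 11.50 GB.

11.5 GB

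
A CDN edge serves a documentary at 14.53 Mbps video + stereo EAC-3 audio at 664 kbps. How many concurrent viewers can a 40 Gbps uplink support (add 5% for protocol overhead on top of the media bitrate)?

Audio: 664 kbps = 0.664 Mbps.
Per-viewer media rate: 15.194 Mbps.
On the wire with 5% overhead: 15.954 Mbps.
40 Gbps = 40,000 Mbps; 40,000 / 15.954 = 2507.26 → 2507 viewers.

2507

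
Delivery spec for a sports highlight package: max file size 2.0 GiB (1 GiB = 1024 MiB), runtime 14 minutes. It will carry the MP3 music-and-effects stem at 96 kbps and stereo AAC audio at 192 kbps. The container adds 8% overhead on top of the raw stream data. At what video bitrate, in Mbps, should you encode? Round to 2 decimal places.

18.65 Mbps

Budget: 2.0 GiB = 17179.9 Mb.
Stream payload after overhead: 17179.9 / 1.08 = 15907.3 Mb.
14 min = 840 s
Total bitrate budget: 15907.3 Mb / 840 s = 18.937 Mbps.
Audio total: 96 + 192 = 288 kbps = 0.288 Mbps.
Video: 18.937 − 0.288 = 18.649 Mbps.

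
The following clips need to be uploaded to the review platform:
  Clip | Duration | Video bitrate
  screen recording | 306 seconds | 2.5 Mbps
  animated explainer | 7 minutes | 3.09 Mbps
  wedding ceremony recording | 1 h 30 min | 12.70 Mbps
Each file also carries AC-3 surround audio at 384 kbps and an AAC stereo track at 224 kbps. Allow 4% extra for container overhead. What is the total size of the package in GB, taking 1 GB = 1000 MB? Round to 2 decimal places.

9.67 GB

Audio total: 384 + 224 = 608 kbps = 0.608 Mbps.
screen recording: 3.108 Mbps × 306 s × 1.04 = 989.1 Mb
animated explainer: 3.698 Mbps × 420 s × 1.04 = 1615.3 Mb
wedding ceremony recording: 13.308 Mbps × 5400 s × 1.04 = 74737.7 Mb
Total: 77342.1 Mb = 9667.8 MB.
= 9.668 GB.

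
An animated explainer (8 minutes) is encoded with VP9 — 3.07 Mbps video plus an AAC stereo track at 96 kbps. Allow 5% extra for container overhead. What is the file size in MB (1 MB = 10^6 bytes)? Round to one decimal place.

8 min = 480 s
Audio: 96 kbps = 0.096 Mbps.
Total bitrate: 3.07 + 0.096 = 3.166 Mbps.
Stream data: 3.166 Mbps × 480 s = 1519.7 Mb.
With 5% container overhead: ×1.05.
1,596 Mb ÷ 8 = 199.5 MB → 199.5 MB.

199.5 MB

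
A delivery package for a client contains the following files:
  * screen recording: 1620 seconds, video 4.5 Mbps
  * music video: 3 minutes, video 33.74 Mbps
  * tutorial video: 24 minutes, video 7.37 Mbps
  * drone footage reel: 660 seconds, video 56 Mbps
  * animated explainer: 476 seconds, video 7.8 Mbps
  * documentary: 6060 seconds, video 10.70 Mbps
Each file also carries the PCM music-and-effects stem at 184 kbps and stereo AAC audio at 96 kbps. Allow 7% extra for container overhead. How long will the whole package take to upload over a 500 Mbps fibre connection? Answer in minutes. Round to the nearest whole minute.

Audio total: 184 + 96 = 280 kbps = 0.280 Mbps.
screen recording: 4.780 Mbps × 1620 s × 1.07 = 8285.7 Mb
music video: 34.020 Mbps × 180 s × 1.07 = 6552.3 Mb
tutorial video: 7.650 Mbps × 1440 s × 1.07 = 11787.1 Mb
drone footage reel: 56.280 Mbps × 660 s × 1.07 = 39744.9 Mb
animated explainer: 8.080 Mbps × 476 s × 1.07 = 4115.3 Mb
documentary: 10.980 Mbps × 6060 s × 1.07 = 71196.5 Mb
Total: 141681.8 Mb = 17710.2 MB.
At 500 Mbps: 141681.8 / 500 = 283 s ≈ 4.72 minutes.

5 minutes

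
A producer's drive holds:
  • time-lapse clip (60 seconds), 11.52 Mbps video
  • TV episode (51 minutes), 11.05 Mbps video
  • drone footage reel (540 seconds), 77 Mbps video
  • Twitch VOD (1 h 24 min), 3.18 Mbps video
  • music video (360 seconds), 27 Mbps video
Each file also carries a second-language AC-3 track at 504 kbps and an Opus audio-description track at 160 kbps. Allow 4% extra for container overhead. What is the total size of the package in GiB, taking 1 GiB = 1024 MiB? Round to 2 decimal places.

Audio total: 504 + 160 = 664 kbps = 0.664 Mbps.
time-lapse clip: 12.184 Mbps × 60 s × 1.04 = 760.3 Mb
TV episode: 11.714 Mbps × 3060 s × 1.04 = 37278.6 Mb
drone footage reel: 77.664 Mbps × 540 s × 1.04 = 43616.1 Mb
Twitch VOD: 3.844 Mbps × 5040 s × 1.04 = 20148.7 Mb
music video: 27.664 Mbps × 360 s × 1.04 = 10357.4 Mb
Total: 112161.1 Mb = 14020.1 MB.
= 13.06 GiB.

13.06 GiB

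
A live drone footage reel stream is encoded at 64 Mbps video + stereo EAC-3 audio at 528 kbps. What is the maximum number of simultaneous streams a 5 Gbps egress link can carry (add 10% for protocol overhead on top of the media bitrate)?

70

Audio: 528 kbps = 0.528 Mbps.
Per-viewer media rate: 64.528 Mbps.
On the wire with 10% overhead: 70.981 Mbps.
5 Gbps = 5,000 Mbps; 5,000 / 70.981 = 70.44 → 70 viewers.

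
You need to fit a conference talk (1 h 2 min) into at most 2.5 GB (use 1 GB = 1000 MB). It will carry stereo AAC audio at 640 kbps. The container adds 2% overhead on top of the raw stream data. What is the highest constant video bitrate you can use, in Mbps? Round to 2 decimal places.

Budget: 2.5 GB = 20000.0 Mb.
Stream payload after overhead: 20000.0 / 1.02 = 19607.8 Mb.
1 h 2 min = 62 min = 3720 s
Total bitrate budget: 19607.8 Mb / 3720 s = 5.271 Mbps.
Audio: 640 kbps = 0.640 Mbps.
Video: 5.271 − 0.640 = 4.631 Mbps.

4.63 Mbps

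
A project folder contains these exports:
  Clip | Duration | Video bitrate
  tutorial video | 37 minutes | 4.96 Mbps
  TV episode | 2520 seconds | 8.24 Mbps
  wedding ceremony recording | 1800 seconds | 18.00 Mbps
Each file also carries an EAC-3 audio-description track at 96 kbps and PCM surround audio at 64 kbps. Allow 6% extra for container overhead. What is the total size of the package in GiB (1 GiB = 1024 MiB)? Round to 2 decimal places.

Audio total: 96 + 64 = 160 kbps = 0.160 Mbps.
tutorial video: 5.120 Mbps × 2220 s × 1.06 = 12048.4 Mb
TV episode: 8.400 Mbps × 2520 s × 1.06 = 22438.1 Mb
wedding ceremony recording: 18.160 Mbps × 1800 s × 1.06 = 34649.3 Mb
Total: 69135.7 Mb = 8642.0 MB.
= 8.048 GiB.

8.05 GiB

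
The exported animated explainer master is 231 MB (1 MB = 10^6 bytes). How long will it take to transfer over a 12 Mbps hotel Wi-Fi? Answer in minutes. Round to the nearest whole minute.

3 minutes

File: 231 MB = 1848.0 Mb.
At 12 Mbps: 1848.0 / 12 = 154.0 s ≈ 2.57 minutes.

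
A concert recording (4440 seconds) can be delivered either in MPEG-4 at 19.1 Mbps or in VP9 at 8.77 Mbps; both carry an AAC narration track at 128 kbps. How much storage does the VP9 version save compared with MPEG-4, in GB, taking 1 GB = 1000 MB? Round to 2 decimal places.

5.73 GB

Audio: 128 kbps = 0.128 Mbps.
MPEG-4: 19.228 Mbps × 4440 s = 85372.3 Mb = 10.672 GB.
VP9: 8.898 Mbps × 4440 s = 39507.1 Mb = 4.938 GB.
Saving: 10.672 − 4.938 = 5.733 GB.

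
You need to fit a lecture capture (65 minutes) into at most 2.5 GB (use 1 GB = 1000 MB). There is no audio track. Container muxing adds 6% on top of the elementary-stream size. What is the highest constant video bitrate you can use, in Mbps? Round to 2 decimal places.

Budget: 2.5 GB = 20000.0 Mb.
Stream payload after overhead: 20000.0 / 1.06 = 18867.9 Mb.
65 min = 3900 s
Total bitrate budget: 18867.9 Mb / 3900 s = 4.838 Mbps.

4.84 Mbps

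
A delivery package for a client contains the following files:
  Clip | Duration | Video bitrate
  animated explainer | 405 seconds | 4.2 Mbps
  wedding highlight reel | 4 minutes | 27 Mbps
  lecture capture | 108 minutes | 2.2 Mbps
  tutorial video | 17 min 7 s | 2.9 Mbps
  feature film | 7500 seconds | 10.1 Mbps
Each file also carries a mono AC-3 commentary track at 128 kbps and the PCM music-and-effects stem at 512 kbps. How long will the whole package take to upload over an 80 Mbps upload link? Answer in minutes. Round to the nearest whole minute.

23 minutes

Audio total: 128 + 512 = 640 kbps = 0.640 Mbps.
animated explainer: 4.840 Mbps × 405 s = 1960.2 Mb
wedding highlight reel: 27.640 Mbps × 240 s = 6633.6 Mb
lecture capture: 2.840 Mbps × 6480 s = 18403.2 Mb
tutorial video: 3.540 Mbps × 1027 s = 3635.6 Mb
feature film: 10.740 Mbps × 7500 s = 80550.0 Mb
Total: 111182.6 Mb = 13897.8 MB.
At 80 Mbps: 111182.6 / 80 = 1390 s ≈ 23.2 minutes.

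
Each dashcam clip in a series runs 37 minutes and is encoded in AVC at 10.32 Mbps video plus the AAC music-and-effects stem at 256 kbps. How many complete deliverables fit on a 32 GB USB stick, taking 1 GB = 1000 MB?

10

37 min = 2220 s
Audio: 256 kbps = 0.256 Mbps.
Total bitrate: 10.576 Mbps.
Per item: 10.576 Mbps × 2220 s = 23,479 Mb = 2,935 MB.
Capacity: 32 GB = 256,000 Mb; 10.90 items → 10 complete.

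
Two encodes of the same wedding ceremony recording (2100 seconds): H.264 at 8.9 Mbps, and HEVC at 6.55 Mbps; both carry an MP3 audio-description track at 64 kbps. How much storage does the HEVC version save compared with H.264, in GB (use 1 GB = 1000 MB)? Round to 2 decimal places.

0.62 GB

Audio: 64 kbps = 0.064 Mbps.
H.264: 8.964 Mbps × 2100 s = 18824.4 Mb = 2.353 GB.
HEVC: 6.614 Mbps × 2100 s = 13889.4 Mb = 1.736 GB.
Saving: 2.353 − 1.736 = 0.617 GB.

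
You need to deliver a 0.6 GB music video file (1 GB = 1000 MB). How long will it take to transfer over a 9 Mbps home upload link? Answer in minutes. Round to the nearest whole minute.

File: 0.6 GB = 4800.0 Mb.
At 9 Mbps: 4800.0 / 9 = 533.3 s ≈ 8.89 minutes.

9 minutes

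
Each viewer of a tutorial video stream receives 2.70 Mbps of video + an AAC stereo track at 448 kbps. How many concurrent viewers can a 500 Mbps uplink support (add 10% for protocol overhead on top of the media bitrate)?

Audio: 448 kbps = 0.448 Mbps.
Per-viewer media rate: 3.148 Mbps.
On the wire with 10% overhead: 3.463 Mbps.
500 Mbps = 500.0 Mbps; 500.0 / 3.463 = 144.39 → 144 viewers.

144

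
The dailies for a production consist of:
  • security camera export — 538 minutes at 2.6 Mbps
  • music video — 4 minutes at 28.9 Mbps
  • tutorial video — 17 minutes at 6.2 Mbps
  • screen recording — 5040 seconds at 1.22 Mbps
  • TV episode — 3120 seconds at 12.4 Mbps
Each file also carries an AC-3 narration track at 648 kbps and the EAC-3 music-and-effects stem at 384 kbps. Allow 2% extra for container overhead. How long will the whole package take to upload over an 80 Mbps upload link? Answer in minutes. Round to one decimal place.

Audio total: 648 + 384 = 1032 kbps = 1.032 Mbps.
security camera export: 3.632 Mbps × 32280 s × 1.02 = 119585.8 Mb
music video: 29.932 Mbps × 240 s × 1.02 = 7327.4 Mb
tutorial video: 7.232 Mbps × 1020 s × 1.02 = 7524.2 Mb
screen recording: 2.252 Mbps × 5040 s × 1.02 = 11577.1 Mb
TV episode: 13.432 Mbps × 3120 s × 1.02 = 42746.0 Mb
Total: 188760.4 Mb = 23595.0 MB.
At 80 Mbps: 188760.4 / 80 = 2360 s ≈ 39.3 minutes.

39.3 minutes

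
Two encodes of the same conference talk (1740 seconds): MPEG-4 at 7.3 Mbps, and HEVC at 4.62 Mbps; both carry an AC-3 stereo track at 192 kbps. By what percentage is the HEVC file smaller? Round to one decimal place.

Audio: 192 kbps = 0.192 Mbps.
MPEG-4: 7.492 Mbps × 1740 s = 13036.1 Mb = 1.630 GB.
HEVC: 4.812 Mbps × 1740 s = 8372.9 Mb = 1.047 GB.
Reduction: (1 − 1.047/1.630) × 100 = 35.77%.

35.8%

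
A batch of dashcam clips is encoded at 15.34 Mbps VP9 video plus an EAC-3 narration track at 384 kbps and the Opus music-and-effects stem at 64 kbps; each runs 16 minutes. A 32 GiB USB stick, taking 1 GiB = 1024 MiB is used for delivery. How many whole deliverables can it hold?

18

16 min = 960 s
Audio total: 384 + 64 = 448 kbps = 0.448 Mbps.
Total bitrate: 15.788 Mbps.
Per item: 15.788 Mbps × 960 s = 15,156 Mb = 1,895 MB.
Capacity: 32 GiB = 274,878 Mb; 18.14 items → 18 complete.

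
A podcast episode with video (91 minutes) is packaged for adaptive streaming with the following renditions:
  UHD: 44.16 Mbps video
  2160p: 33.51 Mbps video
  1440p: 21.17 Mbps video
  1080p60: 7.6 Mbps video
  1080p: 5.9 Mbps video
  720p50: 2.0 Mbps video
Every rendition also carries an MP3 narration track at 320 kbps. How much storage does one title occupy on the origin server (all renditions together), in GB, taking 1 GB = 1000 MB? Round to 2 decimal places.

79.35 GB

91 min = 5460 s
Audio: 320 kbps = 0.320 Mbps.
Sum of rendition bitrates: (44.16+0.320) + (33.51+0.320) + (21.17+0.320) + (7.6+0.320) + (5.9+0.320) + (2.0+0.320) = 116.260 Mbps.
× 5460 s = 634,780 Mb = 79,347 MB = 79.35 GB.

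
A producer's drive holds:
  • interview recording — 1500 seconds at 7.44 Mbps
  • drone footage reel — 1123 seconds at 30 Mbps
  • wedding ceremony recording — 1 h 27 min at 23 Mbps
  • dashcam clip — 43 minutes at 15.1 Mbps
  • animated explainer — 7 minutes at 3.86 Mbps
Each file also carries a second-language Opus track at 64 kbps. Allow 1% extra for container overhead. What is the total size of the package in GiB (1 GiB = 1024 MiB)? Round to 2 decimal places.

Audio: 64 kbps = 0.064 Mbps.
interview recording: 7.504 Mbps × 1500 s × 1.01 = 11368.6 Mb
drone footage reel: 30.064 Mbps × 1123 s × 1.01 = 34099.5 Mb
wedding ceremony recording: 23.064 Mbps × 5220 s × 1.01 = 121598.0 Mb
dashcam clip: 15.164 Mbps × 2580 s × 1.01 = 39514.4 Mb
animated explainer: 3.924 Mbps × 420 s × 1.01 = 1664.6 Mb
Total: 208245.0 Mb = 26030.6 MB.
= 24.24 GiB.

24.24 GiB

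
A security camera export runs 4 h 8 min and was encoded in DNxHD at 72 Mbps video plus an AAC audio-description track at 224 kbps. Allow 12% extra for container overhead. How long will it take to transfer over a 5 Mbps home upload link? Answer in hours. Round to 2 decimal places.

4 h 8 min = 248 min = 14880 s
Audio: 224 kbps = 0.224 Mbps.
Total bitrate: 72.224 Mbps.
File: 72.224 Mbps × 14880 s = 1074693.1 Mb.
With 12% container overhead: ×1.12. → 1203656.3 Mb.
At 5 Mbps: 1203656.3 / 5 = 240731.3 s ≈ 66.9 hours.

66.87 hours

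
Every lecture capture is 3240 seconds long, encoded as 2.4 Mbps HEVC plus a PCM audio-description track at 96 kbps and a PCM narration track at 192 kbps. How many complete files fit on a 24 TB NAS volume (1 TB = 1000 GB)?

22045

Audio total: 96 + 192 = 288 kbps = 0.288 Mbps.
Total bitrate: 2.688 Mbps.
Per item: 2.688 Mbps × 3240 s = 8,709 Mb = 1,089 MB.
Capacity: 24 TB = 192,000,000 Mb; 22045.86 items → 22045 complete.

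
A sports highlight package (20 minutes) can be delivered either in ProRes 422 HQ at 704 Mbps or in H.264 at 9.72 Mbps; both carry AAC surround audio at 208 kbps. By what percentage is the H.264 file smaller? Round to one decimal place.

20 min = 1200 s
Audio: 208 kbps = 0.208 Mbps.
ProRes 422 HQ: 704.208 Mbps × 1200 s = 845049.6 Mb = 105.631 GB.
H.264: 9.928 Mbps × 1200 s = 11913.6 Mb = 1.489 GB.
Reduction: (1 − 1.489/105.631) × 100 = 98.59%.

98.6%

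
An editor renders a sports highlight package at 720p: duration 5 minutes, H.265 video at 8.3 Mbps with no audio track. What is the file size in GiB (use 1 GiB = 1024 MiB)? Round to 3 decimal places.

5 min = 300 s
Total bitrate: 8.3 Mbps.
Stream data: 8.300 Mbps × 300 s = 2490.0 Mb.
2,490 Mb = 311,250,000 bytes ÷ 1,073,741,824 = 0.2899 GiB.

0.290 GiB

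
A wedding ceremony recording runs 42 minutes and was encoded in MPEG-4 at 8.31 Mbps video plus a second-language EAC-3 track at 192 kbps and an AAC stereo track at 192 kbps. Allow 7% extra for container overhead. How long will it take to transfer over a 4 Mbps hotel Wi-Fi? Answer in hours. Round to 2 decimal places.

42 min = 2520 s
Audio total: 192 + 192 = 384 kbps = 0.384 Mbps.
Total bitrate: 8.694 Mbps.
File: 8.694 Mbps × 2520 s = 21908.9 Mb.
With 7% container overhead: ×1.07. → 23442.5 Mb.
At 4 Mbps: 23442.5 / 4 = 5860.6 s ≈ 1.63 hours.

1.63 hours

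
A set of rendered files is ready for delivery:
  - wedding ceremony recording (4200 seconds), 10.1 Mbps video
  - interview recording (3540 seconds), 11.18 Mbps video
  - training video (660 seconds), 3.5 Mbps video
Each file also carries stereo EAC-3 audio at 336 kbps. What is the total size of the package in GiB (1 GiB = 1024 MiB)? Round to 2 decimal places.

10.14 GiB

Audio: 336 kbps = 0.336 Mbps.
wedding ceremony recording: 10.436 Mbps × 4200 s = 43831.2 Mb
interview recording: 11.516 Mbps × 3540 s = 40766.6 Mb
training video: 3.836 Mbps × 660 s = 2531.8 Mb
Total: 87129.6 Mb = 10891.2 MB.
= 10.14 GiB.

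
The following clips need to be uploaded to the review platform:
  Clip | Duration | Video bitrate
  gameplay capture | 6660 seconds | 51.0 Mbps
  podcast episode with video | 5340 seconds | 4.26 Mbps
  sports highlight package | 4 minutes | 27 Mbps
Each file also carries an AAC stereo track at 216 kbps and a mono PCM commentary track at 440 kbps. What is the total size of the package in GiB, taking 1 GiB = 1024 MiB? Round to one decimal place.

Audio total: 216 + 440 = 656 kbps = 0.656 Mbps.
gameplay capture: 51.656 Mbps × 6660 s = 344029.0 Mb
podcast episode with video: 4.916 Mbps × 5340 s = 26251.4 Mb
sports highlight package: 27.656 Mbps × 240 s = 6637.4 Mb
Total: 376917.8 Mb = 47114.7 MB.
= 43.88 GiB.

43.9 GiB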